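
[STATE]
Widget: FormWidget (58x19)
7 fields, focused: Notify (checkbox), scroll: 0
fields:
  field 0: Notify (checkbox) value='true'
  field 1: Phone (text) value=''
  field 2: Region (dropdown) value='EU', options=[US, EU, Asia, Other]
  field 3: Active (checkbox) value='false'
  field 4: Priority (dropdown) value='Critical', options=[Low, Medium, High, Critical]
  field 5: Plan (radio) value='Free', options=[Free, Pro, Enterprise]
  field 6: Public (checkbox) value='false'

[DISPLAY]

> Notify:     [x]                                         
  Phone:      [                                          ]
  Region:     [EU                                       ▼]
  Active:     [ ]                                         
  Priority:   [Critical                                 ▼]
  Plan:       (●) Free  ( ) Pro  ( ) Enterprise           
  Public:     [ ]                                         
                                                          
                                                          
                                                          
                                                          
                                                          
                                                          
                                                          
                                                          
                                                          
                                                          
                                                          
                                                          


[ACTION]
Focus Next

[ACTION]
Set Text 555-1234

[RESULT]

  Notify:     [x]                                         
> Phone:      [555-1234                                  ]
  Region:     [EU                                       ▼]
  Active:     [ ]                                         
  Priority:   [Critical                                 ▼]
  Plan:       (●) Free  ( ) Pro  ( ) Enterprise           
  Public:     [ ]                                         
                                                          
                                                          
                                                          
                                                          
                                                          
                                                          
                                                          
                                                          
                                                          
                                                          
                                                          
                                                          


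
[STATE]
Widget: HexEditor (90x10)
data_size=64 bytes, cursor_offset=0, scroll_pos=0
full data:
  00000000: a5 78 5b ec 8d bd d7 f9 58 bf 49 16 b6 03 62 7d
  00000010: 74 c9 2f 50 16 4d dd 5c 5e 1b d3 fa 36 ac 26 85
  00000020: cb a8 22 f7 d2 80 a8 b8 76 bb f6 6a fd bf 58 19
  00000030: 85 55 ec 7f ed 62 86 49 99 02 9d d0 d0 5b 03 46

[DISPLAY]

00000000  A5 78 5b ec 8d bd d7 f9  58 bf 49 16 b6 03 62 7d  |.x[.....X.I...b}|            
00000010  74 c9 2f 50 16 4d dd 5c  5e 1b d3 fa 36 ac 26 85  |t./P.M.\^...6.&.|            
00000020  cb a8 22 f7 d2 80 a8 b8  76 bb f6 6a fd bf 58 19  |..".....v..j..X.|            
00000030  85 55 ec 7f ed 62 86 49  99 02 9d d0 d0 5b 03 46  |.U...b.I.....[.F|            
                                                                                          
                                                                                          
                                                                                          
                                                                                          
                                                                                          
                                                                                          


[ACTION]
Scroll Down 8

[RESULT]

00000030  85 55 ec 7f ed 62 86 49  99 02 9d d0 d0 5b 03 46  |.U...b.I.....[.F|            
                                                                                          
                                                                                          
                                                                                          
                                                                                          
                                                                                          
                                                                                          
                                                                                          
                                                                                          
                                                                                          


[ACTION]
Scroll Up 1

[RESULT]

00000020  cb a8 22 f7 d2 80 a8 b8  76 bb f6 6a fd bf 58 19  |..".....v..j..X.|            
00000030  85 55 ec 7f ed 62 86 49  99 02 9d d0 d0 5b 03 46  |.U...b.I.....[.F|            
                                                                                          
                                                                                          
                                                                                          
                                                                                          
                                                                                          
                                                                                          
                                                                                          
                                                                                          


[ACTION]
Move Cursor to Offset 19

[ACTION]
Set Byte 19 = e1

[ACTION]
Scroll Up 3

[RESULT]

00000000  a5 78 5b ec 8d bd d7 f9  58 bf 49 16 b6 03 62 7d  |.x[.....X.I...b}|            
00000010  74 c9 2f E1 16 4d dd 5c  5e 1b d3 fa 36 ac 26 85  |t./..M.\^...6.&.|            
00000020  cb a8 22 f7 d2 80 a8 b8  76 bb f6 6a fd bf 58 19  |..".....v..j..X.|            
00000030  85 55 ec 7f ed 62 86 49  99 02 9d d0 d0 5b 03 46  |.U...b.I.....[.F|            
                                                                                          
                                                                                          
                                                                                          
                                                                                          
                                                                                          
                                                                                          


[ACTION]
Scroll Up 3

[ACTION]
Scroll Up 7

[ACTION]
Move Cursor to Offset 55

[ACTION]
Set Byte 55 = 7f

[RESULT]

00000000  a5 78 5b ec 8d bd d7 f9  58 bf 49 16 b6 03 62 7d  |.x[.....X.I...b}|            
00000010  74 c9 2f e1 16 4d dd 5c  5e 1b d3 fa 36 ac 26 85  |t./..M.\^...6.&.|            
00000020  cb a8 22 f7 d2 80 a8 b8  76 bb f6 6a fd bf 58 19  |..".....v..j..X.|            
00000030  85 55 ec 7f ed 62 86 7F  99 02 9d d0 d0 5b 03 46  |.U...b.......[.F|            
                                                                                          
                                                                                          
                                                                                          
                                                                                          
                                                                                          
                                                                                          


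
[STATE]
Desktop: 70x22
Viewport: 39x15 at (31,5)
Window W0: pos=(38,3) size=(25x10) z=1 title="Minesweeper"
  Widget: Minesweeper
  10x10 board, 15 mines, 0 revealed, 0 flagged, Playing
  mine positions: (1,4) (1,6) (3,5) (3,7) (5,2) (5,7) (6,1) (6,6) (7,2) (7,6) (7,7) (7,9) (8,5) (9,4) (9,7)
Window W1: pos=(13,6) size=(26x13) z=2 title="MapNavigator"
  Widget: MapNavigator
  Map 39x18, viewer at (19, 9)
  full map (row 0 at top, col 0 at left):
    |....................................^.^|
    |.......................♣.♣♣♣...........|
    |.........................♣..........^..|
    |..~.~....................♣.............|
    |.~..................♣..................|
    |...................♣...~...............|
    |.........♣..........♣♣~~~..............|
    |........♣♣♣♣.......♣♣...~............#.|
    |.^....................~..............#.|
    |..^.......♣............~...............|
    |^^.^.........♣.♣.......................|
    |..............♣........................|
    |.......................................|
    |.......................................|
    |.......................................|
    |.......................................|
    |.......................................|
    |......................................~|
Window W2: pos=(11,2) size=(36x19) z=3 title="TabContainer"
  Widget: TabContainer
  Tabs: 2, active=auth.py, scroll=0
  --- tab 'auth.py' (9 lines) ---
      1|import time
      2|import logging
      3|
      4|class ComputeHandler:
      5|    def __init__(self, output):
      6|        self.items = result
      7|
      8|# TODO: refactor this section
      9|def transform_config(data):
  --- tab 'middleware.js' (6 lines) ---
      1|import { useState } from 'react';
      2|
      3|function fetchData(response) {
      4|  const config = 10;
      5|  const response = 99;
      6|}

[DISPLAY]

re.js          ┃───────────────┨       
───────────────┃■■             ┃       
               ┃■■             ┃       
               ┃■■             ┃       
               ┃■■             ┃       
r:             ┃■■             ┃       
lf, output):   ┃■■             ┃       
= result       ┃━━━━━━━━━━━━━━━┛       
               ┃                       
is section     ┃                       
g(data):       ┃                       
               ┃                       
               ┃                       
               ┃                       
               ┃                       


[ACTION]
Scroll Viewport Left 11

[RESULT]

]│ middleware.js          ┃────────────
──────────────────────────┃■■          
ime                       ┃■■          
ogging                    ┃■■          
                          ┃■■          
mputeHandler:             ┃■■          
__init__(self, output):   ┃■■          
self.items = result       ┃━━━━━━━━━━━━
                          ┃            
refactor this section     ┃            
sform_config(data):       ┃            
                          ┃            
                          ┃            
                          ┃            
                          ┃            


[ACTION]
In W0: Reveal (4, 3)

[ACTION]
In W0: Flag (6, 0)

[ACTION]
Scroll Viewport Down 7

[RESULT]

ime                       ┃■■          
ogging                    ┃■■          
                          ┃■■          
mputeHandler:             ┃■■          
__init__(self, output):   ┃■■          
self.items = result       ┃━━━━━━━━━━━━
                          ┃            
refactor this section     ┃            
sform_config(data):       ┃            
                          ┃            
                          ┃            
                          ┃            
                          ┃            
━━━━━━━━━━━━━━━━━━━━━━━━━━┛            
                                       


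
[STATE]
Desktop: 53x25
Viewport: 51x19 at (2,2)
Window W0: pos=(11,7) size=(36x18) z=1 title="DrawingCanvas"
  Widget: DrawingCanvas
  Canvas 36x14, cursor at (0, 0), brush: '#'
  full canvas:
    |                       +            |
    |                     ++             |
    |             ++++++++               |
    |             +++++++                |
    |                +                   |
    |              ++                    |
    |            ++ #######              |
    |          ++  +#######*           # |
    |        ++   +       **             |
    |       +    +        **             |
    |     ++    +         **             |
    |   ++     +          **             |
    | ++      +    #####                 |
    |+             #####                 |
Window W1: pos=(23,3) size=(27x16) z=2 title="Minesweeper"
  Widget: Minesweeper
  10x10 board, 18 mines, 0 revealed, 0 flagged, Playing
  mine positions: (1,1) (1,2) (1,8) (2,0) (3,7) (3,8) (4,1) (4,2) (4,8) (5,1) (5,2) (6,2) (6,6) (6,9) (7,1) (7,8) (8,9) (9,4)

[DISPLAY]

                                                   
                     ┏━━━━━━━━━━━━━━━━━━━━━━━━━┓   
                     ┃ Minesweeper             ┃   
                     ┠─────────────────────────┨   
                     ┃■■■■■■■■■■               ┃   
         ┏━━━━━━━━━━━┃■■■■■■■■■■               ┃   
         ┃ DrawingCan┃■■■■■■■■■■               ┃   
         ┠───────────┃■■■■■■■■■■               ┃   
         ┃+          ┃■■■■■■■■■■               ┃   
         ┃           ┃■■■■■■■■■■               ┃   
         ┃           ┃■■■■■■■■■■               ┃   
         ┃           ┃■■■■■■■■■■               ┃   
         ┃           ┃■■■■■■■■■■               ┃   
         ┃           ┃■■■■■■■■■■               ┃   
         ┃           ┃                         ┃   
         ┃          +┃                         ┃   
         ┃        ++ ┗━━━━━━━━━━━━━━━━━━━━━━━━━┛   
         ┃       +    +        **           ┃      
         ┃     ++    +         **           ┃      


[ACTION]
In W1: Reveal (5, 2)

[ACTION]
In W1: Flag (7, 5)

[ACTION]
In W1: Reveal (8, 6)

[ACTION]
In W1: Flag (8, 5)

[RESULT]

                                                   
                     ┏━━━━━━━━━━━━━━━━━━━━━━━━━┓   
                     ┃ Minesweeper             ┃   
                     ┠─────────────────────────┨   
                     ┃■■■■■■■■■■               ┃   
         ┏━━━━━━━━━━━┃■✹✹■■■■■✹■               ┃   
         ┃ DrawingCan┃✹■■■■■■■■■               ┃   
         ┠───────────┃■■■■■■■✹✹■               ┃   
         ┃+          ┃■✹✹■■■■■✹■               ┃   
         ┃           ┃■✹✹■■■■■■■               ┃   
         ┃           ┃■■✹■■■✹■■✹               ┃   
         ┃           ┃■✹■■■■■■✹■               ┃   
         ┃           ┃■■■■■■■■■✹               ┃   
         ┃           ┃■■■■✹■■■■■               ┃   
         ┃           ┃                         ┃   
         ┃          +┃                         ┃   
         ┃        ++ ┗━━━━━━━━━━━━━━━━━━━━━━━━━┛   
         ┃       +    +        **           ┃      
         ┃     ++    +         **           ┃      


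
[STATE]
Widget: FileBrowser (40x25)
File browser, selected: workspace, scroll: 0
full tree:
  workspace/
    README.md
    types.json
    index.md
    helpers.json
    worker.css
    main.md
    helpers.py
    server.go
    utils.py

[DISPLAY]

> [-] workspace/                        
    README.md                           
    types.json                          
    index.md                            
    helpers.json                        
    worker.css                          
    main.md                             
    helpers.py                          
    server.go                           
    utils.py                            
                                        
                                        
                                        
                                        
                                        
                                        
                                        
                                        
                                        
                                        
                                        
                                        
                                        
                                        
                                        


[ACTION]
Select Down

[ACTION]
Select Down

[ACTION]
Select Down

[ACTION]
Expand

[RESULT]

  [-] workspace/                        
    README.md                           
    types.json                          
  > index.md                            
    helpers.json                        
    worker.css                          
    main.md                             
    helpers.py                          
    server.go                           
    utils.py                            
                                        
                                        
                                        
                                        
                                        
                                        
                                        
                                        
                                        
                                        
                                        
                                        
                                        
                                        
                                        


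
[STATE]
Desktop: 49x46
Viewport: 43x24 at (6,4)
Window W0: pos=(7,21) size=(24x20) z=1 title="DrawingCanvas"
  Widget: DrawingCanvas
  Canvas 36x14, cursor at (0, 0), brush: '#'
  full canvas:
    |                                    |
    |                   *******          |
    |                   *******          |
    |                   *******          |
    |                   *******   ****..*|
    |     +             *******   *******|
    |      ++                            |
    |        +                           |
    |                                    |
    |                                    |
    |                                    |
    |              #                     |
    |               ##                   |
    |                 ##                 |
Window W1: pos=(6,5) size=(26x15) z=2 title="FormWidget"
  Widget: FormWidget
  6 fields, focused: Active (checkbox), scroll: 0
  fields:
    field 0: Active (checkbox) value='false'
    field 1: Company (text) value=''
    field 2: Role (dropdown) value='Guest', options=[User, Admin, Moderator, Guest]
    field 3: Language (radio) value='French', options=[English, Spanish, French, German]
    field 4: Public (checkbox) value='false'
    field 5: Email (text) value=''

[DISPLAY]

                                           
┏━━━━━━━━━━━━━━━━━━━━━━━━┓                 
┃ FormWidget             ┃                 
┠────────────────────────┨                 
┃> Active:     [ ]       ┃                 
┃  Company:    [        ]┃                 
┃  Role:       [Guest  ▼]┃                 
┃  Language:   ( ) Englis┃                 
┃  Public:     [ ]       ┃                 
┃  Email:      [        ]┃                 
┃                        ┃                 
┃                        ┃                 
┃                        ┃                 
┃                        ┃                 
┃                        ┃                 
┗━━━━━━━━━━━━━━━━━━━━━━━━┛                 
                                           
 ┏━━━━━━━━━━━━━━━━━━━━━━┓                  
 ┃ DrawingCanvas        ┃                  
 ┠──────────────────────┨                  
 ┃+                     ┃                  
 ┃                   ***┃                  
 ┃                   ***┃                  
 ┃                   ***┃                  


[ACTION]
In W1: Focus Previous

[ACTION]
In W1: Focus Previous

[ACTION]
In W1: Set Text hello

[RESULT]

                                           
┏━━━━━━━━━━━━━━━━━━━━━━━━┓                 
┃ FormWidget             ┃                 
┠────────────────────────┨                 
┃  Active:     [ ]       ┃                 
┃  Company:    [        ]┃                 
┃  Role:       [Guest  ▼]┃                 
┃  Language:   ( ) Englis┃                 
┃> Public:     [ ]       ┃                 
┃  Email:      [        ]┃                 
┃                        ┃                 
┃                        ┃                 
┃                        ┃                 
┃                        ┃                 
┃                        ┃                 
┗━━━━━━━━━━━━━━━━━━━━━━━━┛                 
                                           
 ┏━━━━━━━━━━━━━━━━━━━━━━┓                  
 ┃ DrawingCanvas        ┃                  
 ┠──────────────────────┨                  
 ┃+                     ┃                  
 ┃                   ***┃                  
 ┃                   ***┃                  
 ┃                   ***┃                  


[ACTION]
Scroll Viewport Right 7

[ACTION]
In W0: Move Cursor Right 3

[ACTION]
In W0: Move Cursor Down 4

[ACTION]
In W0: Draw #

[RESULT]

                                           
┏━━━━━━━━━━━━━━━━━━━━━━━━┓                 
┃ FormWidget             ┃                 
┠────────────────────────┨                 
┃  Active:     [ ]       ┃                 
┃  Company:    [        ]┃                 
┃  Role:       [Guest  ▼]┃                 
┃  Language:   ( ) Englis┃                 
┃> Public:     [ ]       ┃                 
┃  Email:      [        ]┃                 
┃                        ┃                 
┃                        ┃                 
┃                        ┃                 
┃                        ┃                 
┃                        ┃                 
┗━━━━━━━━━━━━━━━━━━━━━━━━┛                 
                                           
 ┏━━━━━━━━━━━━━━━━━━━━━━┓                  
 ┃ DrawingCanvas        ┃                  
 ┠──────────────────────┨                  
 ┃                      ┃                  
 ┃                   ***┃                  
 ┃                   ***┃                  
 ┃                   ***┃                  


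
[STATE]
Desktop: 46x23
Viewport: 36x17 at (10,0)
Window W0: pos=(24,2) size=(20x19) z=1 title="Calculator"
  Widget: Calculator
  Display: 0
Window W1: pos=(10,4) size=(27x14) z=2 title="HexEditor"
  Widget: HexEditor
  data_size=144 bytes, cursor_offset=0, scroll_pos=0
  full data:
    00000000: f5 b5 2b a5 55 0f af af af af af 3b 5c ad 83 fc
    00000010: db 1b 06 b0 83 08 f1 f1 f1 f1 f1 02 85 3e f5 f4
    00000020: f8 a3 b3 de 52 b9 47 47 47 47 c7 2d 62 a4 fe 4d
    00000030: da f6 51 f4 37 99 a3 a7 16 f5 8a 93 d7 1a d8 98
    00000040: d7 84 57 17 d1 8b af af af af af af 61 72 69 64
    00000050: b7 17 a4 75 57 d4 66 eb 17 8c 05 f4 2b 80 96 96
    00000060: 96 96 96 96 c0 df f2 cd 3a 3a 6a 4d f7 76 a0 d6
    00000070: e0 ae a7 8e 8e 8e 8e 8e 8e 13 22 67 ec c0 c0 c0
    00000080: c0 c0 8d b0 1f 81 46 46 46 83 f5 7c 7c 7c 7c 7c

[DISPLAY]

                                    
                                    
              ┏━━━━━━━━━━━━━━━━━━┓  
              ┃ Calculator       ┃  
┏━━━━━━━━━━━━━━━━━━━━━━━━━┓──────┨  
┃ HexEditor               ┃     0┃  
┠─────────────────────────┨┬───┐ ┃  
┃00000000  F5 b5 2b a5 55 ┃│ ÷ │ ┃  
┃00000010  db 1b 06 b0 83 ┃┼───┤ ┃  
┃00000020  f8 a3 b3 de 52 ┃│ × │ ┃  
┃00000030  da f6 51 f4 37 ┃┼───┤ ┃  
┃00000040  d7 84 57 17 d1 ┃│ - │ ┃  
┃00000050  b7 17 a4 75 57 ┃┼───┤ ┃  
┃00000060  96 96 96 96 c0 ┃│ + │ ┃  
┃00000070  e0 ae a7 8e 8e ┃┼───┤ ┃  
┃00000080  c0 c0 8d b0 1f ┃│ M+│ ┃  
┃                         ┃┴───┘ ┃  


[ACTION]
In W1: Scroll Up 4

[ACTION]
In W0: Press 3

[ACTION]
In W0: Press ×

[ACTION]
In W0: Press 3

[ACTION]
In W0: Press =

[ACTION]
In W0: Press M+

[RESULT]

                                    
                                    
              ┏━━━━━━━━━━━━━━━━━━┓  
              ┃ Calculator       ┃  
┏━━━━━━━━━━━━━━━━━━━━━━━━━┓──────┨  
┃ HexEditor               ┃     9┃  
┠─────────────────────────┨┬───┐ ┃  
┃00000000  F5 b5 2b a5 55 ┃│ ÷ │ ┃  
┃00000010  db 1b 06 b0 83 ┃┼───┤ ┃  
┃00000020  f8 a3 b3 de 52 ┃│ × │ ┃  
┃00000030  da f6 51 f4 37 ┃┼───┤ ┃  
┃00000040  d7 84 57 17 d1 ┃│ - │ ┃  
┃00000050  b7 17 a4 75 57 ┃┼───┤ ┃  
┃00000060  96 96 96 96 c0 ┃│ + │ ┃  
┃00000070  e0 ae a7 8e 8e ┃┼───┤ ┃  
┃00000080  c0 c0 8d b0 1f ┃│ M+│ ┃  
┃                         ┃┴───┘ ┃  


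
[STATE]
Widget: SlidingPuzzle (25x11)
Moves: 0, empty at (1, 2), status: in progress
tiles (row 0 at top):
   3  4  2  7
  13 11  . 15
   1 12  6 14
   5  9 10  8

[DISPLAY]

┌────┬────┬────┬────┐    
│  3 │  4 │  2 │  7 │    
├────┼────┼────┼────┤    
│ 13 │ 11 │    │ 15 │    
├────┼────┼────┼────┤    
│  1 │ 12 │  6 │ 14 │    
├────┼────┼────┼────┤    
│  5 │  9 │ 10 │  8 │    
└────┴────┴────┴────┘    
Moves: 0                 
                         


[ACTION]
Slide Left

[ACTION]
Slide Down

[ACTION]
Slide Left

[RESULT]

┌────┬────┬────┬────┐    
│  3 │  4 │  2 │    │    
├────┼────┼────┼────┤    
│ 13 │ 11 │ 15 │  7 │    
├────┼────┼────┼────┤    
│  1 │ 12 │  6 │ 14 │    
├────┼────┼────┼────┤    
│  5 │  9 │ 10 │  8 │    
└────┴────┴────┴────┘    
Moves: 2                 
                         


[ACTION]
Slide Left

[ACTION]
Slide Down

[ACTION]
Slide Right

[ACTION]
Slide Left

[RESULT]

┌────┬────┬────┬────┐    
│  3 │  4 │  2 │    │    
├────┼────┼────┼────┤    
│ 13 │ 11 │ 15 │  7 │    
├────┼────┼────┼────┤    
│  1 │ 12 │  6 │ 14 │    
├────┼────┼────┼────┤    
│  5 │  9 │ 10 │  8 │    
└────┴────┴────┴────┘    
Moves: 4                 
                         


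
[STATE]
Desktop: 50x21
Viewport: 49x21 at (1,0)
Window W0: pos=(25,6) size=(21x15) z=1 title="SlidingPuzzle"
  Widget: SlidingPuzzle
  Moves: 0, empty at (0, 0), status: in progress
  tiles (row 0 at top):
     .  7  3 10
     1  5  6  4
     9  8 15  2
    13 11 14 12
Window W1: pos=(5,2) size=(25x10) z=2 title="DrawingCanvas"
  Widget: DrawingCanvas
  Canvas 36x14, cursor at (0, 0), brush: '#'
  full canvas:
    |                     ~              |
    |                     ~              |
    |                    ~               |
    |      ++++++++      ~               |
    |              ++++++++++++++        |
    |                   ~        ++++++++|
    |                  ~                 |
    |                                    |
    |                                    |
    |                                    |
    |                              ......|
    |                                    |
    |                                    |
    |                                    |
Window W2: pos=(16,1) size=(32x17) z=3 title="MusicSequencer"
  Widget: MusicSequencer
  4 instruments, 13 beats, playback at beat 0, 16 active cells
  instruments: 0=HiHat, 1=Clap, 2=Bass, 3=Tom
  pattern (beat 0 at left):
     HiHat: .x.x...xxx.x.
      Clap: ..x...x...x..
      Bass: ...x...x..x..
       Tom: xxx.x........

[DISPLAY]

                                                 
               ┏━━━━━━━━━━━━━━━━━━━━━━━━━━━━━━┓  
    ┏━━━━━━━━━━┃ MusicSequencer               ┃  
    ┃ DrawingCa┠──────────────────────────────┨  
    ┠──────────┃      ▼123456789012           ┃  
    ┃+         ┃ HiHat·█·█···███·█·           ┃  
    ┃          ┃  Clap··█···█···█··           ┃  
    ┃          ┃  Bass···█···█··█··           ┃  
    ┃      ++++┃   Tom███·█········           ┃  
    ┃          ┃                              ┃  
    ┃          ┃                              ┃  
    ┗━━━━━━━━━━┃                              ┃  
               ┃                              ┃  
               ┃                              ┃  
               ┃                              ┃  
               ┃                              ┃  
               ┃                              ┃  
               ┗━━━━━━━━━━━━━━━━━━━━━━━━━━━━━━┛  
                        ┃Moves: 0           ┃    
                        ┃                   ┃    
                        ┗━━━━━━━━━━━━━━━━━━━┛    


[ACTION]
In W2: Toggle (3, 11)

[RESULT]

                                                 
               ┏━━━━━━━━━━━━━━━━━━━━━━━━━━━━━━┓  
    ┏━━━━━━━━━━┃ MusicSequencer               ┃  
    ┃ DrawingCa┠──────────────────────────────┨  
    ┠──────────┃      ▼123456789012           ┃  
    ┃+         ┃ HiHat·█·█···███·█·           ┃  
    ┃          ┃  Clap··█···█···█··           ┃  
    ┃          ┃  Bass···█···█··█··           ┃  
    ┃      ++++┃   Tom███·█······█·           ┃  
    ┃          ┃                              ┃  
    ┃          ┃                              ┃  
    ┗━━━━━━━━━━┃                              ┃  
               ┃                              ┃  
               ┃                              ┃  
               ┃                              ┃  
               ┃                              ┃  
               ┃                              ┃  
               ┗━━━━━━━━━━━━━━━━━━━━━━━━━━━━━━┛  
                        ┃Moves: 0           ┃    
                        ┃                   ┃    
                        ┗━━━━━━━━━━━━━━━━━━━┛    


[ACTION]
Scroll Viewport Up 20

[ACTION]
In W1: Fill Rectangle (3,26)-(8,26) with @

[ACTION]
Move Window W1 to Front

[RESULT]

                                                 
               ┏━━━━━━━━━━━━━━━━━━━━━━━━━━━━━━┓  
    ┏━━━━━━━━━━━━━━━━━━━━━━━┓er               ┃  
    ┃ DrawingCanvas         ┃─────────────────┨  
    ┠───────────────────────┨789012           ┃  
    ┃+                    ~ ┃███·█·           ┃  
    ┃                     ~ ┃···█··           ┃  
    ┃                    ~  ┃█··█··           ┃  
    ┃      ++++++++      ~  ┃····█·           ┃  
    ┃              +++++++++┃                 ┃  
    ┃                   ~   ┃                 ┃  
    ┗━━━━━━━━━━━━━━━━━━━━━━━┛                 ┃  
               ┃                              ┃  
               ┃                              ┃  
               ┃                              ┃  
               ┃                              ┃  
               ┃                              ┃  
               ┗━━━━━━━━━━━━━━━━━━━━━━━━━━━━━━┛  
                        ┃Moves: 0           ┃    
                        ┃                   ┃    
                        ┗━━━━━━━━━━━━━━━━━━━┛    


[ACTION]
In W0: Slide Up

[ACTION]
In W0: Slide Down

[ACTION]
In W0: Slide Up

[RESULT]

                                                 
               ┏━━━━━━━━━━━━━━━━━━━━━━━━━━━━━━┓  
    ┏━━━━━━━━━━━━━━━━━━━━━━━┓er               ┃  
    ┃ DrawingCanvas         ┃─────────────────┨  
    ┠───────────────────────┨789012           ┃  
    ┃+                    ~ ┃███·█·           ┃  
    ┃                     ~ ┃···█··           ┃  
    ┃                    ~  ┃█··█··           ┃  
    ┃      ++++++++      ~  ┃····█·           ┃  
    ┃              +++++++++┃                 ┃  
    ┃                   ~   ┃                 ┃  
    ┗━━━━━━━━━━━━━━━━━━━━━━━┛                 ┃  
               ┃                              ┃  
               ┃                              ┃  
               ┃                              ┃  
               ┃                              ┃  
               ┃                              ┃  
               ┗━━━━━━━━━━━━━━━━━━━━━━━━━━━━━━┛  
                        ┃Moves: 3           ┃    
                        ┃                   ┃    
                        ┗━━━━━━━━━━━━━━━━━━━┛    


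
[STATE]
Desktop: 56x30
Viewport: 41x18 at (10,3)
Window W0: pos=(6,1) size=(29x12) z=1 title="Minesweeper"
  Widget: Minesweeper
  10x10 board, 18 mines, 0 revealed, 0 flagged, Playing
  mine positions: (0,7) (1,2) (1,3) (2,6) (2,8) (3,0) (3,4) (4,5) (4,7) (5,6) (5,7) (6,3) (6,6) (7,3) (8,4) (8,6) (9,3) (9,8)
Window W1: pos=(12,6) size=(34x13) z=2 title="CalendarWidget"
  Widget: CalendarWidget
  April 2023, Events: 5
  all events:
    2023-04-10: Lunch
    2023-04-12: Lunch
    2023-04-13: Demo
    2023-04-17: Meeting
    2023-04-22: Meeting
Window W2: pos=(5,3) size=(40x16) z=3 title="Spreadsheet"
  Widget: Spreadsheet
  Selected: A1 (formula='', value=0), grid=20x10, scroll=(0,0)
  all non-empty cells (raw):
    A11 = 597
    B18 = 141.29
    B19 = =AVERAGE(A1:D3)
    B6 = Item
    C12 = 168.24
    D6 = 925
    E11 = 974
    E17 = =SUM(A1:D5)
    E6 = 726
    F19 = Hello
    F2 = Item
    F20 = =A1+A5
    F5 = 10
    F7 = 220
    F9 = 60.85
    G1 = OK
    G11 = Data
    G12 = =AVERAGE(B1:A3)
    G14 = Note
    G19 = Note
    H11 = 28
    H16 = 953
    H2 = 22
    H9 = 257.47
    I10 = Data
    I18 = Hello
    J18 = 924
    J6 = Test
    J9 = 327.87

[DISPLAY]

━━━━━━━━━━━━━━━━━━━━━━━━━━━━━━━━━━┓      
eadsheet                          ┃      
──────────────────────────────────┨      
                                  ┃┓     
   A       B       C       D      ┃┃     
----------------------------------┃┨     
     [0]       0       0       0  ┃┃     
       0       0       0       0  ┃┃     
       0       0       0       0  ┃┃     
       0       0       0       0  ┃┃     
       0       0       0       0  ┃┃     
       0Item           0     925  ┃┃     
       0       0       0       0  ┃┃     
       0       0       0       0  ┃┃     
       0       0       0       0  ┃┃     
━━━━━━━━━━━━━━━━━━━━━━━━━━━━━━━━━━┛┛     
                                         
                                         


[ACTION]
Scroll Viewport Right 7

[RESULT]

━━━━━━━━━━━━━━━━━━━━━━━━━━━━━┓           
eet                          ┃           
─────────────────────────────┨           
                             ┃┓          
      B       C       D      ┃┃          
-----------------------------┃┨          
[0]       0       0       0  ┃┃          
  0       0       0       0  ┃┃          
  0       0       0       0  ┃┃          
  0       0       0       0  ┃┃          
  0       0       0       0  ┃┃          
  0Item           0     925  ┃┃          
  0       0       0       0  ┃┃          
  0       0       0       0  ┃┃          
  0       0       0       0  ┃┃          
━━━━━━━━━━━━━━━━━━━━━━━━━━━━━┛┛          
                                         
                                         


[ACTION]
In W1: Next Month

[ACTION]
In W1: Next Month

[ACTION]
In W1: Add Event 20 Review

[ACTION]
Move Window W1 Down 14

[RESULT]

━━━━━━━━━━━━━━━━━━━━━━━━━━━━━┓           
eet                          ┃           
─────────────────────────────┨           
                             ┃           
      B       C       D      ┃           
-----------------------------┃           
[0]       0       0       0  ┃           
  0       0       0       0  ┃           
  0       0       0       0  ┃           
  0       0       0       0  ┃           
  0       0       0       0  ┃           
  0Item           0     925  ┃           
  0       0       0       0  ┃           
  0       0       0       0  ┃           
  0       0       0       0  ┃┓          
━━━━━━━━━━━━━━━━━━━━━━━━━━━━━┛┃          
──────────────────────────────┨          
         June 2023            ┃          
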